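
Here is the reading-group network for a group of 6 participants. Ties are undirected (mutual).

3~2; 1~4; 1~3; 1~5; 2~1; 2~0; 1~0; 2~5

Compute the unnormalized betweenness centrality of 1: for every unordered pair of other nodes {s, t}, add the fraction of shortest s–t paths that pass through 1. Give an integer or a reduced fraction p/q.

11/2

Pairs whose geodesics pass through 1 — 2–4: 1; 5–3: 1/2; 5–4: 1; 5–0: 1/2; 3–4: 1; 3–0: 1/2; 4–0: 1.
All other pairs contribute 0.
Summing the contributions gives betweenness(1) = 11/2.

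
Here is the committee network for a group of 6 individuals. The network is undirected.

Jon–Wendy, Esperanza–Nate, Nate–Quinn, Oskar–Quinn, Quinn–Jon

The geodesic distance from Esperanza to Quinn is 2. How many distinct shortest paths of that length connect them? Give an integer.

1

The shortest distance is 2, and the only length-2 path is Esperanza–Nate–Quinn. So there is exactly 1 shortest path.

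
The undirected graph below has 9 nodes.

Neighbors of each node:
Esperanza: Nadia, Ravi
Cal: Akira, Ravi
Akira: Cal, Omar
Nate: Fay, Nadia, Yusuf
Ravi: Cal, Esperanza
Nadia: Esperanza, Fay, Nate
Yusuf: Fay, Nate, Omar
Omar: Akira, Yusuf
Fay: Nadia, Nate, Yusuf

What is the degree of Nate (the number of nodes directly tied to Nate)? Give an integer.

Nate is directly tied to Fay, Nadia, and Yusuf. That is 3 neighbors, so the degree of Nate is 3.

3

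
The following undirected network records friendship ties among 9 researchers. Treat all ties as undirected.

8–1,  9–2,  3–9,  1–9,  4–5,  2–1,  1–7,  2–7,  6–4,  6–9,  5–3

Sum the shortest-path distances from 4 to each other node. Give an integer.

20

Distances from 4: 1:3, 2:3, 3:2, 5:1, 6:1, 7:4, 8:4, 9:2.
Sum = 3 + 3 + 2 + 1 + 1 + 4 + 4 + 2 = 20.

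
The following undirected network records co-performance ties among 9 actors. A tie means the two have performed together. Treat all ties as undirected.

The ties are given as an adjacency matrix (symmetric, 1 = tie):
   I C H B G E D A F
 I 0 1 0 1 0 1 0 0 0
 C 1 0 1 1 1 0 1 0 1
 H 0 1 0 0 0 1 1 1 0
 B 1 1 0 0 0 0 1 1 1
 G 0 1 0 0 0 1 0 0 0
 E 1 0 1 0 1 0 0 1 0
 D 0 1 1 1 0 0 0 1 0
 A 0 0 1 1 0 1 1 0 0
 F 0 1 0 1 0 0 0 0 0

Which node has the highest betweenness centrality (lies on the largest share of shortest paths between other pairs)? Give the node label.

C

Unnormalized betweenness of each node: A:23/15, B:56/15, C:119/15, D:2/3, E:3, F:0, G:8/15, H:41/30, I:37/30.
C has the largest value, 119/15, making it the main broker — the node through which the most shortest paths run.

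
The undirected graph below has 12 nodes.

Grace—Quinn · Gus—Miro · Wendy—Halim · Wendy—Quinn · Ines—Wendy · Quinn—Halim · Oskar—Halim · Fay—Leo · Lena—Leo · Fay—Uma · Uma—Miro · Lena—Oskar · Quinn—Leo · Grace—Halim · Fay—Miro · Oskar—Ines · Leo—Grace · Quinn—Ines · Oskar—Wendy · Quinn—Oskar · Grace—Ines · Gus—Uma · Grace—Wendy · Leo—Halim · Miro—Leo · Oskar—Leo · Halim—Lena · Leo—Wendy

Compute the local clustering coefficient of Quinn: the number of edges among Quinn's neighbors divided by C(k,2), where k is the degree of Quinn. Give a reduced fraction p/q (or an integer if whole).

Quinn's neighbors: Grace, Halim, Ines, Leo, Oskar, and Wendy (k = 6).
Possible neighbor pairs: C(6,2) = 15. Edges among them: Grace–Halim, Grace–Ines, Grace–Leo, Grace–Wendy, Halim–Leo, Halim–Oskar, Halim–Wendy, Ines–Oskar, Ines–Wendy, Leo–Oskar, Leo–Wendy, Oskar–Wendy → e = 12.
Clustering(Quinn) = 12/15 = 4/5.

4/5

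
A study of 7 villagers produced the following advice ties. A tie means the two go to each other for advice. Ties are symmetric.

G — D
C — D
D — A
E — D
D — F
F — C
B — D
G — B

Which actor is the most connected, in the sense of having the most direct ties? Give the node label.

D

Degrees — A:1, B:2, C:2, D:6, E:1, F:2, G:2.
The maximum is 6, attained only by D.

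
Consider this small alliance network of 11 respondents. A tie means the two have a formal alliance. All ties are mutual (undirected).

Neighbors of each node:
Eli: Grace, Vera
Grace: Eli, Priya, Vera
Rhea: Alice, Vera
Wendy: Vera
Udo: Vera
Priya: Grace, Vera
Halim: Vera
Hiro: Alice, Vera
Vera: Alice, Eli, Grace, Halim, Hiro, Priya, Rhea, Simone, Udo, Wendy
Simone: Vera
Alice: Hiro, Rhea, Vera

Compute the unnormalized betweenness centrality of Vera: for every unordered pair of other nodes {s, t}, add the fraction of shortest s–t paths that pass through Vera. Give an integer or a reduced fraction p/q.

Pairs whose geodesics pass through Vera — Rhea–Eli: 1; Rhea–Priya: 1; Rhea–Halim: 1; Rhea–Hiro: 1/2; Rhea–Udo: 1; Rhea–Simone: 1; Rhea–Grace: 1; Rhea–Wendy: 1; Eli–Priya: 1/2; Eli–Halim: 1; Eli–Alice: 1; Eli–Hiro: 1; Eli–Udo: 1; Eli–Simone: 1 … (+27 more pairs).
All other pairs contribute 0.
Summing the contributions gives betweenness(Vera) = 40.

40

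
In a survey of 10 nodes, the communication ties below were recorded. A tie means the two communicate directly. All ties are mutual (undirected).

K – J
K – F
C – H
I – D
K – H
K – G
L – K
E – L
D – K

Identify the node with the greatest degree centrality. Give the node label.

Degrees — C:1, D:2, E:1, F:1, G:1, H:2, I:1, J:1, K:6, L:2.
The maximum is 6, attained only by K.

K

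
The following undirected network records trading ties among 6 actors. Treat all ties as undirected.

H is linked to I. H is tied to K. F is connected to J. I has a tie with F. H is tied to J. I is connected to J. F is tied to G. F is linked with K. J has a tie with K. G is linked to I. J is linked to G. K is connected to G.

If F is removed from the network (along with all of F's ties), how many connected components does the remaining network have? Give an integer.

F's neighbors (G, I, J, and K) remain reachable from one another through other ties, so the rest of the network stays in one piece.

1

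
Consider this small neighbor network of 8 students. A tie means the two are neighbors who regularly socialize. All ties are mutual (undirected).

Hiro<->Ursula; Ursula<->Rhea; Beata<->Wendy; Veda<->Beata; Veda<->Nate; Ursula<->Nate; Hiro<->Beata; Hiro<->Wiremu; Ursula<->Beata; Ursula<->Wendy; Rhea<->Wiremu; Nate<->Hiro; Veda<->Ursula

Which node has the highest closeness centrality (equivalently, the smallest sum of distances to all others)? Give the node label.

Ursula

Farness (sum of distances to all others) for each node — Beata:10, Hiro:10, Nate:11, Rhea:12, Ursula:8, Veda:12, Wendy:13, Wiremu:14.
The smallest farness is 8, for Ursula, so Ursula has the highest closeness.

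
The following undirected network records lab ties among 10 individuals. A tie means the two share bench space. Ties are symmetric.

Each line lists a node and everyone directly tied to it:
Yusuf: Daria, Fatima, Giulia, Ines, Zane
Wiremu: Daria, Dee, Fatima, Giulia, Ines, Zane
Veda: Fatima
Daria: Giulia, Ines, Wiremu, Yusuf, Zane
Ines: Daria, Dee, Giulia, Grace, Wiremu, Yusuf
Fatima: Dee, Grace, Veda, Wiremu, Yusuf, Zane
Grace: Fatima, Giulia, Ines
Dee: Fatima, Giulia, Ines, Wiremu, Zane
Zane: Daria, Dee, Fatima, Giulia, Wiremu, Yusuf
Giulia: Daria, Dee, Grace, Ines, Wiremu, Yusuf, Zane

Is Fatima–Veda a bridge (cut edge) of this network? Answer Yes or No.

Without the Fatima–Veda edge there is no alternate route between Fatima and Veda, so the network disconnects. It is a bridge.

Yes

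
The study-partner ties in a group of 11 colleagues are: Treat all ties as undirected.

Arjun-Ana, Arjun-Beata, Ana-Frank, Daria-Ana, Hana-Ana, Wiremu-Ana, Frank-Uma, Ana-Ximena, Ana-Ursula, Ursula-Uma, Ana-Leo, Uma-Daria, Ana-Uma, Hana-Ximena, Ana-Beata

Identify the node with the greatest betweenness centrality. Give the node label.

Ana

Unnormalized betweenness of each node: Ana:77/2, Arjun:0, Beata:0, Daria:0, Frank:0, Hana:0, Leo:0, Uma:3/2, Ursula:0, Wiremu:0, Ximena:0.
Ana has the largest value, 77/2, making it the main broker — the node through which the most shortest paths run.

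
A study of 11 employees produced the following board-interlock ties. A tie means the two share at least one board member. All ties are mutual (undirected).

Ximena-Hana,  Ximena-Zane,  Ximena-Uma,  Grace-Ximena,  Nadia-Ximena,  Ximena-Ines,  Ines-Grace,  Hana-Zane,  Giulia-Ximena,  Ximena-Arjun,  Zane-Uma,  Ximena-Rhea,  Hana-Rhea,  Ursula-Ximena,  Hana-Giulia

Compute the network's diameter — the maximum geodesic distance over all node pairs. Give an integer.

Eccentricity of each node (its greatest distance to any other): Arjun:2, Giulia:2, Grace:2, Hana:2, Ines:2, Nadia:2, Rhea:2, Uma:2, Ursula:2, Ximena:1, Zane:2.
The maximum eccentricity is 2, realized for instance by the pair Ursula–Nadia via Ursula – Ximena – Nadia. So the diameter is 2.

2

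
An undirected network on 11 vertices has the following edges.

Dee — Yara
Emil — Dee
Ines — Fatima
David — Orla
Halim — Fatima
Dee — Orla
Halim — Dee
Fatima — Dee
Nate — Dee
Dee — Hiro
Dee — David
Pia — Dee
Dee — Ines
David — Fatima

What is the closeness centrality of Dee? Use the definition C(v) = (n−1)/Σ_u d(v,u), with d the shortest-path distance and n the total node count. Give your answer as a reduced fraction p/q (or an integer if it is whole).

1

Distances from Dee: David:1, Emil:1, Fatima:1, Halim:1, Hiro:1, Ines:1, Nate:1, Orla:1, Pia:1, Yara:1. Sum = 10.
n = 11, so closeness = 10/10 = 1.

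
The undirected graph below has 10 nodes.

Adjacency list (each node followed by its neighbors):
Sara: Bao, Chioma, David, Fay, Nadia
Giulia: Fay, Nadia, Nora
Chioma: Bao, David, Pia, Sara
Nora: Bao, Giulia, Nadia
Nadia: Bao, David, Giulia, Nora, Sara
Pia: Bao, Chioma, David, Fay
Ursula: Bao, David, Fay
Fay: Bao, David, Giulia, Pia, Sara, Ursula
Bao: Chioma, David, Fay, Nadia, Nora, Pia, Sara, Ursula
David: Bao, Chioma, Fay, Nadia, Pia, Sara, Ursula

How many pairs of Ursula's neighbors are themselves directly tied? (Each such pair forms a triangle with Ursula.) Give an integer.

3

Ursula's neighbors: Bao, David, and Fay.
Neighbor pairs that are themselves tied: Ursula–Bao–David; Ursula–Bao–Fay; Ursula–David–Fay. Each forms one triangle with Ursula, for 3 in total.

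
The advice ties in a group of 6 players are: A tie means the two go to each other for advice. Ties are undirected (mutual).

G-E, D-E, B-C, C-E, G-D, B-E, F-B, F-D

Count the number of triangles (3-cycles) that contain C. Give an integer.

1

C's neighbors: B and E.
Neighbor pairs that are themselves tied: C–B–E. Each forms one triangle with C, for 1 in total.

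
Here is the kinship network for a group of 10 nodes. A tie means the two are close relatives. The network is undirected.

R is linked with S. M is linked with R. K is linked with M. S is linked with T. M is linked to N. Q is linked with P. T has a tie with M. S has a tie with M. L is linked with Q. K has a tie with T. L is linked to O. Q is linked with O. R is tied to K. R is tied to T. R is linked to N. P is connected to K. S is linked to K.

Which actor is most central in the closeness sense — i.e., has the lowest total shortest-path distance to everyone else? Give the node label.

Farness (sum of distances to all others) for each node — K:15, L:28, M:18, N:25, O:28, P:17, Q:21, R:18, S:19, T:19.
The smallest farness is 15, for K, so K has the highest closeness.

K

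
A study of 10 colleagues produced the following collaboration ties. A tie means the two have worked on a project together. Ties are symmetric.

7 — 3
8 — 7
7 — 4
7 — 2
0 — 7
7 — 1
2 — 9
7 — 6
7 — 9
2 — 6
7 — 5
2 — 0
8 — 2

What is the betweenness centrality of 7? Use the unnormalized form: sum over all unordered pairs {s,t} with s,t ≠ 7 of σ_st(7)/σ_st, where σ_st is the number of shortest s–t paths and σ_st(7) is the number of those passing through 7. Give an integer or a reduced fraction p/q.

Pairs whose geodesics pass through 7 — 0–5: 1; 0–1: 1; 0–6: 1/2; 0–3: 1; 0–9: 1/2; 0–4: 1; 0–8: 1/2; 2–5: 1; 2–1: 1; 2–3: 1; 2–4: 1; 5–1: 1; 5–6: 1; 5–3: 1 … (+18 more pairs).
All other pairs contribute 0.
Summing the contributions gives betweenness(7) = 29.

29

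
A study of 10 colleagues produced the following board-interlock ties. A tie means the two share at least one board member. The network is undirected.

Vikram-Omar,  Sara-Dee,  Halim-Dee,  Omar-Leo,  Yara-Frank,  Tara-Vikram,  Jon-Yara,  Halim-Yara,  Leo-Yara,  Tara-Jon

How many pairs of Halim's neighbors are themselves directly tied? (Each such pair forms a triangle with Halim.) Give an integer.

0

Halim's neighbors are Dee and Yara, but none of them are tied to each other, so no triangle contains Halim.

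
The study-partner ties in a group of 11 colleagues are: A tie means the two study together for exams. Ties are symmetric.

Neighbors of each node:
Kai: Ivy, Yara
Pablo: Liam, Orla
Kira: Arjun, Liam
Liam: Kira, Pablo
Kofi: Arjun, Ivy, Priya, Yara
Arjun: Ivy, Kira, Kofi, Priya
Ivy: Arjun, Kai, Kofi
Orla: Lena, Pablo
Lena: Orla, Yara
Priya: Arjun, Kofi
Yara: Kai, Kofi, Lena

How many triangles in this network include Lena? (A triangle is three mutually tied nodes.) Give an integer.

Lena's neighbors are Orla and Yara, but none of them are tied to each other, so no triangle contains Lena.

0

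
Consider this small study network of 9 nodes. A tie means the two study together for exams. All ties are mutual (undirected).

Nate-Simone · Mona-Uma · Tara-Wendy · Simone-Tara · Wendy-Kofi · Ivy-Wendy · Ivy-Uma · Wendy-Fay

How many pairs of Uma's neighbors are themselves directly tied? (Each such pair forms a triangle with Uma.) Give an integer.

0

Uma's neighbors are Ivy and Mona, but none of them are tied to each other, so no triangle contains Uma.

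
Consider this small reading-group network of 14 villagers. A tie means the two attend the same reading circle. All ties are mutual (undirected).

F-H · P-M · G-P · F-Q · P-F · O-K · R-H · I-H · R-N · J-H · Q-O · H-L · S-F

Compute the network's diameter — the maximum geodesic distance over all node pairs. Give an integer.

6

Eccentricity of each node (its greatest distance to any other): F:3, G:5, H:4, I:5, J:5, K:6, L:5, M:5, N:6, O:5, P:4, Q:4, R:5, S:4.
The maximum eccentricity is 6, realized for instance by the pair K–N via K – O – Q – F – H – R – N. So the diameter is 6.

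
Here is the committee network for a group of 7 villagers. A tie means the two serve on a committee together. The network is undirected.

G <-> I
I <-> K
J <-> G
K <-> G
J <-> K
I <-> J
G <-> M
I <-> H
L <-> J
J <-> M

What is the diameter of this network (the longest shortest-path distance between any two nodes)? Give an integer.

3

Eccentricity of each node (its greatest distance to any other): G:2, H:3, I:2, J:2, K:2, L:3, M:3.
The maximum eccentricity is 3, realized for instance by the pair M–H via M – J – I – H. So the diameter is 3.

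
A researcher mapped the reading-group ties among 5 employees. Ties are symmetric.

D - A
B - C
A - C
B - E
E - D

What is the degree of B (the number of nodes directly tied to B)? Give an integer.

B is directly tied to C and E. That is 2 neighbors, so the degree of B is 2.

2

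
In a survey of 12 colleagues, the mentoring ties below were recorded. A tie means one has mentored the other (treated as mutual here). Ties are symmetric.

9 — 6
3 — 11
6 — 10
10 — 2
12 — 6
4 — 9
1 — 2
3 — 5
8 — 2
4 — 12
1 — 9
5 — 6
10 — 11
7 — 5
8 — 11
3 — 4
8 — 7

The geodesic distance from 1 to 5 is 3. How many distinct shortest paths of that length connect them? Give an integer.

The shortest distance is 3, and the only length-3 path is 1–9–6–5. So there is exactly 1 shortest path.

1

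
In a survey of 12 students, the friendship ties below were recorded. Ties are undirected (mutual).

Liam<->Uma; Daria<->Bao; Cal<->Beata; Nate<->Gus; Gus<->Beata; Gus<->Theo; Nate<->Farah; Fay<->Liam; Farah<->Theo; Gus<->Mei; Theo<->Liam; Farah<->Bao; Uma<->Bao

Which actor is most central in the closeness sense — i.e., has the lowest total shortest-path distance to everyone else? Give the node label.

Farness (sum of distances to all others) for each node — Bao:28, Beata:31, Cal:41, Daria:38, Farah:24, Fay:35, Gus:23, Liam:25, Mei:33, Nate:26, Theo:21, Uma:29.
The smallest farness is 21, for Theo, so Theo has the highest closeness.

Theo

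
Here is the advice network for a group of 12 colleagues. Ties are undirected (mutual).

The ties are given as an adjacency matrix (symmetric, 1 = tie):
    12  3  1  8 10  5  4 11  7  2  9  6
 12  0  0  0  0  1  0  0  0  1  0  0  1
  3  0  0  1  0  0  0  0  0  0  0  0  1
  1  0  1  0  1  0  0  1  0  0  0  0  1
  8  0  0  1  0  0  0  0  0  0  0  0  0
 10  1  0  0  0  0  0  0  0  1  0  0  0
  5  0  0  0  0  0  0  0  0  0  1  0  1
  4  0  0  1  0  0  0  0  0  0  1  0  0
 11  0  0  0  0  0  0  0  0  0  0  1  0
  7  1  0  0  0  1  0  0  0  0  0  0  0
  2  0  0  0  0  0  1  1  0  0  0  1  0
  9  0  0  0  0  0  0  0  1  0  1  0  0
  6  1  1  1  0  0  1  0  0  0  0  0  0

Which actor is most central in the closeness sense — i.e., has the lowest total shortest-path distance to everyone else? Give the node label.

6

Farness (sum of distances to all others) for each node — 1:23, 2:26, 3:28, 4:26, 5:24, 6:21, 7:36, 8:33, 9:34, 10:36, 11:44, 12:27.
The smallest farness is 21, for 6, so 6 has the highest closeness.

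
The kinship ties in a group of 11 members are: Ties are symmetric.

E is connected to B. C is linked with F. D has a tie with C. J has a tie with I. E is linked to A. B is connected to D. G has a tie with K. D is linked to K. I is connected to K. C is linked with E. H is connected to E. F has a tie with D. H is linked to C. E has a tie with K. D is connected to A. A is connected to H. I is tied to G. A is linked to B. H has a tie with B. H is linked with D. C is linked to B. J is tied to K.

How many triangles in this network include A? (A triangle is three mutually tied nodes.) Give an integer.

5

A's neighbors: B, D, E, and H.
Neighbor pairs that are themselves tied: A–B–D; A–B–E; A–B–H; A–D–H; A–E–H. Each forms one triangle with A, for 5 in total.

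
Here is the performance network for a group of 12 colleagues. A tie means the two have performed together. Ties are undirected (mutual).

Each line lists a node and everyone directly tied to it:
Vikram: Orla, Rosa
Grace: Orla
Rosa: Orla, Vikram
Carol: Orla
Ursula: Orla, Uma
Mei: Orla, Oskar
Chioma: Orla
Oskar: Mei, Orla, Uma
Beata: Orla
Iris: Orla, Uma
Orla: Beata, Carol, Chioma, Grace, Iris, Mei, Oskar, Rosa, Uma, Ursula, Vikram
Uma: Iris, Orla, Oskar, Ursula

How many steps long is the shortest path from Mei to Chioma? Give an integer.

2

One shortest route is Mei – Orla – Chioma, which uses 2 edges, and Mei and Chioma are not directly tied, so nothing shorter exists. So d(Mei,Chioma) = 2.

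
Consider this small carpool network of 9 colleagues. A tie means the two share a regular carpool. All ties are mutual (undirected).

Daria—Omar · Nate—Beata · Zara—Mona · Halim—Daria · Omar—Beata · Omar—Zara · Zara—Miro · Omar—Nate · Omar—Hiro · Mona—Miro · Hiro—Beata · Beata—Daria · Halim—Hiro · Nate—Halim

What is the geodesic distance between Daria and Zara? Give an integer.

2

One shortest route is Daria – Omar – Zara, which uses 2 edges, and Daria and Zara are not directly tied, so nothing shorter exists. So d(Daria,Zara) = 2.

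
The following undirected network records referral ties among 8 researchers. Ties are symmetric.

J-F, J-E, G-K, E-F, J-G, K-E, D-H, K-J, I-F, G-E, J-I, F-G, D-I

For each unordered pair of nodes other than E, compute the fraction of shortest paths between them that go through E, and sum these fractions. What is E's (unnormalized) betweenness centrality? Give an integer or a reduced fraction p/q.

Pairs whose geodesics pass through E — K–F: 1/3.
All other pairs contribute 0.
Summing the contributions gives betweenness(E) = 1/3.

1/3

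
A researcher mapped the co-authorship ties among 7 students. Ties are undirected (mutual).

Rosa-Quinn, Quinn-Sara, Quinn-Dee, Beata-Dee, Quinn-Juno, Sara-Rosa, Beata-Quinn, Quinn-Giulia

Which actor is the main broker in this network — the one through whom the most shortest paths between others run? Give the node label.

Unnormalized betweenness of each node: Beata:0, Dee:0, Giulia:0, Juno:0, Quinn:13, Rosa:0, Sara:0.
Quinn has the largest value, 13, making it the main broker — the node through which the most shortest paths run.

Quinn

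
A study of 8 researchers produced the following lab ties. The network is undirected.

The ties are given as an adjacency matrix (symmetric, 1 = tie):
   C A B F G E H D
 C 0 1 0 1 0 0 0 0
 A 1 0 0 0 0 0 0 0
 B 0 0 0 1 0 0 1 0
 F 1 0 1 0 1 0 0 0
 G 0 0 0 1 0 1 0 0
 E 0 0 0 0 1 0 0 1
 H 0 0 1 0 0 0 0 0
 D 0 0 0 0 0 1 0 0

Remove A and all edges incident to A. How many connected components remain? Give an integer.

1

A's neighbors (C) remain reachable from one another through other ties, so the rest of the network stays in one piece.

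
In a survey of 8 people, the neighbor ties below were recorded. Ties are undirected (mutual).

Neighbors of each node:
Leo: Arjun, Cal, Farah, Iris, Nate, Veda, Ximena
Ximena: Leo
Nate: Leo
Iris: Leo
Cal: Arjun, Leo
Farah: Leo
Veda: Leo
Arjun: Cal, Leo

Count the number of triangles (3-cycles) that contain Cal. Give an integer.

1

Cal's neighbors: Arjun and Leo.
Neighbor pairs that are themselves tied: Cal–Arjun–Leo. Each forms one triangle with Cal, for 1 in total.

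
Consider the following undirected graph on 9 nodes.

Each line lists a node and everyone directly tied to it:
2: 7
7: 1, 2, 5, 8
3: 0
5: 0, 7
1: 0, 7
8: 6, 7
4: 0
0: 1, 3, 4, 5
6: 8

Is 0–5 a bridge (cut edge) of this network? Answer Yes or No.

No

Even without that edge, 0 still reaches 5 via 0 – 1 – 7 – 5, so the network stays connected. Not a bridge.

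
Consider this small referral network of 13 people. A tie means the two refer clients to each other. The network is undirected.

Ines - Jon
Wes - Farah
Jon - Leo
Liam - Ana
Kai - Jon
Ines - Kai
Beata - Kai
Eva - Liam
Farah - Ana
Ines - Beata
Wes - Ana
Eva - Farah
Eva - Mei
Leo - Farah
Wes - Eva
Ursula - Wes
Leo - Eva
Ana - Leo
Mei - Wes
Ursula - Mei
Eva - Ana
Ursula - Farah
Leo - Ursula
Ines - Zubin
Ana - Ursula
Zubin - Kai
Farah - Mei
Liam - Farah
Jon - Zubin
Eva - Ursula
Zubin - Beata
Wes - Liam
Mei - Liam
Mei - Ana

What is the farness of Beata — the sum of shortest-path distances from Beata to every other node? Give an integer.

Distances from Beata: Ana:4, Eva:4, Farah:4, Ines:1, Jon:2, Kai:1, Leo:3, Liam:5, Mei:5, Ursula:4, Wes:5, Zubin:1.
Sum = 4 + 4 + 4 + 1 + 2 + 1 + 3 + 5 + 5 + 4 + 5 + 1 = 39.

39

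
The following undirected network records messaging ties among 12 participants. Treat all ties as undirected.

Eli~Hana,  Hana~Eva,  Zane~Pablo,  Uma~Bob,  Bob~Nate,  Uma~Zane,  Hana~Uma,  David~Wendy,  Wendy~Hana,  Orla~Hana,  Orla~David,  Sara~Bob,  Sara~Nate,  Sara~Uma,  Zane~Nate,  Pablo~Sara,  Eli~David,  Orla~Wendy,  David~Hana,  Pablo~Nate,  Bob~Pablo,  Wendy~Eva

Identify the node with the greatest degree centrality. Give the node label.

Hana

Degrees — Bob:4, David:4, Eli:2, Eva:2, Hana:6, Nate:4, Orla:3, Pablo:4, Sara:4, Uma:4, Wendy:4, Zane:3.
The maximum is 6, attained only by Hana.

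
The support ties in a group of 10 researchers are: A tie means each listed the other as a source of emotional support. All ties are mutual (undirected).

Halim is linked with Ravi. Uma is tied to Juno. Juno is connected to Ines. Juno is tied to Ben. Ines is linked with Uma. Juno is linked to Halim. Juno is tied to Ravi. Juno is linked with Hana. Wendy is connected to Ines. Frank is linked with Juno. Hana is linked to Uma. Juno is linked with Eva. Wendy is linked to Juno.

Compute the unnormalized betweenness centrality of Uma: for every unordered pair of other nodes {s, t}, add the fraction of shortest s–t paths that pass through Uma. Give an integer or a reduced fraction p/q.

1/2

Pairs whose geodesics pass through Uma — Ines–Hana: 1/2.
All other pairs contribute 0.
Summing the contributions gives betweenness(Uma) = 1/2.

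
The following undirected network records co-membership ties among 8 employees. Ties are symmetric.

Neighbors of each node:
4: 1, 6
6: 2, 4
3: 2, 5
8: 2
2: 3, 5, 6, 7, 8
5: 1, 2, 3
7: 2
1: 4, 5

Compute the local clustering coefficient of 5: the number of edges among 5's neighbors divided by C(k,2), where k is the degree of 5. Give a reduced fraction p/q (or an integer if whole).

5's neighbors: 1, 2, and 3 (k = 3).
Possible neighbor pairs: C(3,2) = 3. Edges among them: 2–3 → e = 1.
Clustering(5) = 1/3.

1/3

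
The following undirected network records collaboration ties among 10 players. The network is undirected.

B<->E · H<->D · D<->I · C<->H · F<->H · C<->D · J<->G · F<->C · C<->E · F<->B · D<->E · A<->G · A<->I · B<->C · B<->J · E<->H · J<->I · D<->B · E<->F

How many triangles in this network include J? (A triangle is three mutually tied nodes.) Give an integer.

J's neighbors are B, G, and I, but none of them are tied to each other, so no triangle contains J.

0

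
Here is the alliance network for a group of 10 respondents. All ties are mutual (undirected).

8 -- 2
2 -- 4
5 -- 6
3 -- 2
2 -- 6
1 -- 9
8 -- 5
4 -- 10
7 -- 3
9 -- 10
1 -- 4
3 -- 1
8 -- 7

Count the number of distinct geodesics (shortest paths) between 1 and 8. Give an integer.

The shortest distance is 3. The length-3 paths are: 1–3–7–8; 1–4–2–8; 1–3–2–8.
That gives 3 distinct shortest paths.

3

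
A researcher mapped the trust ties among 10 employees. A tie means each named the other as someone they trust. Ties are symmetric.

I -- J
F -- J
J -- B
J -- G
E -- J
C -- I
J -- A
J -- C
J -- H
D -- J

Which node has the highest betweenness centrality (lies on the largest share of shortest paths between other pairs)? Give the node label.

J

Unnormalized betweenness of each node: A:0, B:0, C:0, D:0, E:0, F:0, G:0, H:0, I:0, J:35.
J has the largest value, 35, making it the main broker — the node through which the most shortest paths run.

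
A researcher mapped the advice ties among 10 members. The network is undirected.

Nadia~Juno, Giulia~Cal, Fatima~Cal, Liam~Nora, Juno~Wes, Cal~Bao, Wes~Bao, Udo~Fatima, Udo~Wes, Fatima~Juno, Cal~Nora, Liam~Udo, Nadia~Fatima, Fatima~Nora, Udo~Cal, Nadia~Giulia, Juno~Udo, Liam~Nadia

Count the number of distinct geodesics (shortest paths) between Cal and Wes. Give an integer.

The shortest distance is 2. The length-2 paths are: Cal–Udo–Wes; Cal–Bao–Wes.
That gives 2 distinct shortest paths.

2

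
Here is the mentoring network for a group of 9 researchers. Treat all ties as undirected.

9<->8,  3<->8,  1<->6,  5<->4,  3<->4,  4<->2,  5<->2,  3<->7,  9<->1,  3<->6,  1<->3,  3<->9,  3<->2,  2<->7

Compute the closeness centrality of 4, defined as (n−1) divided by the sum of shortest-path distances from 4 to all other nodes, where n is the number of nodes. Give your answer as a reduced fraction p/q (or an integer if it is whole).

Distances from 4: 1:2, 2:1, 3:1, 5:1, 6:2, 7:2, 8:2, 9:2. Sum = 13.
n = 9, so closeness = 8/13.

8/13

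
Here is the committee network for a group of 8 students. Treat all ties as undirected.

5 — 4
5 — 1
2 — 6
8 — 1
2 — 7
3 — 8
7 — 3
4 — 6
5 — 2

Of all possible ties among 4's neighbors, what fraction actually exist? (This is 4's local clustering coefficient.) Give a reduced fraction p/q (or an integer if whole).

0

4's neighbors: 5 and 6 (k = 2).
Possible neighbor pairs: C(2,2) = 1. Edges among them: none → e = 0.
Clustering(4) = 0/1.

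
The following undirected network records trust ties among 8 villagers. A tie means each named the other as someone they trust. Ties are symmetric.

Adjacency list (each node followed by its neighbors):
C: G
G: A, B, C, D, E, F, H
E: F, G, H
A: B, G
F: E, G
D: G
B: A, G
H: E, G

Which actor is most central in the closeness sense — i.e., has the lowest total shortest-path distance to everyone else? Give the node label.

Farness (sum of distances to all others) for each node — A:12, B:12, C:13, D:13, E:11, F:12, G:7, H:12.
The smallest farness is 7, for G, so G has the highest closeness.

G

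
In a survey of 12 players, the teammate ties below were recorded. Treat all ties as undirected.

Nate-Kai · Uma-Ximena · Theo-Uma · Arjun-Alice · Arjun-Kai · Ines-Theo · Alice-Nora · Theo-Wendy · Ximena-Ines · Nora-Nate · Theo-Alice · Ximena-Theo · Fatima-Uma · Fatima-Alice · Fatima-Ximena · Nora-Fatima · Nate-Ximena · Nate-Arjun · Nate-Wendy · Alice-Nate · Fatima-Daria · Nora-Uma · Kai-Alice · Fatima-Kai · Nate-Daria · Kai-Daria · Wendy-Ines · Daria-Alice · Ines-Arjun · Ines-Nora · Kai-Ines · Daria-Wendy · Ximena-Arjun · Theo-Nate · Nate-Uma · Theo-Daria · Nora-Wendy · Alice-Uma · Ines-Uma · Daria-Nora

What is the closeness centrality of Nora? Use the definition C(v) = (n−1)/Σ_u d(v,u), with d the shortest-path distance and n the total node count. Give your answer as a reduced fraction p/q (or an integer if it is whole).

Distances from Nora: Alice:1, Arjun:2, Daria:1, Fatima:1, Ines:1, Kai:2, Nate:1, Theo:2, Uma:1, Wendy:1, Ximena:2. Sum = 15.
n = 12, so closeness = 11/15.

11/15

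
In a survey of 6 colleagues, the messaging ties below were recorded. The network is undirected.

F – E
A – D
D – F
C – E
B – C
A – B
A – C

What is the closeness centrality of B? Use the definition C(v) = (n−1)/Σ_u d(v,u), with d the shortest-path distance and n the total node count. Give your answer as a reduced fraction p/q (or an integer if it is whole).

Distances from B: A:1, C:1, D:2, E:2, F:3. Sum = 9.
n = 6, so closeness = 5/9.

5/9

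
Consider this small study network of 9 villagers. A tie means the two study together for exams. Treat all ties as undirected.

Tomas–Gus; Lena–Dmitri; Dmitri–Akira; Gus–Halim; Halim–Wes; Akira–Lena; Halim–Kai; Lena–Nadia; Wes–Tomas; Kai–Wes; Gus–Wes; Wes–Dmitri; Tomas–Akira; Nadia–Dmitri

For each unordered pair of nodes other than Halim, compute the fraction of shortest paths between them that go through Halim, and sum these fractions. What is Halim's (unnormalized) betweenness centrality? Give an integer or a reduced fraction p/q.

Pairs whose geodesics pass through Halim — Gus–Kai: 1/2.
All other pairs contribute 0.
Summing the contributions gives betweenness(Halim) = 1/2.

1/2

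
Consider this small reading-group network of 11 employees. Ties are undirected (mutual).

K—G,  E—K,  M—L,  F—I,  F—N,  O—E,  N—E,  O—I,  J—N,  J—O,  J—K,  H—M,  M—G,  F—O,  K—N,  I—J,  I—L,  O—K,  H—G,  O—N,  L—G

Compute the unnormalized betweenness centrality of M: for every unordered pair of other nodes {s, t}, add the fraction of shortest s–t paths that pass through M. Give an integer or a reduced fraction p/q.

5/4

Pairs whose geodesics pass through M — H–L: 1/2; H–F: 1/4; H–I: 1/2.
All other pairs contribute 0.
Summing the contributions gives betweenness(M) = 5/4.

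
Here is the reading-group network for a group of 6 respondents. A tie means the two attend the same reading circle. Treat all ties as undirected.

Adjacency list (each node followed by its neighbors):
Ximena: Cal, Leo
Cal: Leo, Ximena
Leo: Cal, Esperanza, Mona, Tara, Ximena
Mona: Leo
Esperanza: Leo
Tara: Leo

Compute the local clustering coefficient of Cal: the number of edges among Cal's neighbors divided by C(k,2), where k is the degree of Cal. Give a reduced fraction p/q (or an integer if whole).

Cal's neighbors: Leo and Ximena (k = 2).
Possible neighbor pairs: C(2,2) = 1. Edges among them: Leo–Ximena → e = 1.
Clustering(Cal) = 1/1.

1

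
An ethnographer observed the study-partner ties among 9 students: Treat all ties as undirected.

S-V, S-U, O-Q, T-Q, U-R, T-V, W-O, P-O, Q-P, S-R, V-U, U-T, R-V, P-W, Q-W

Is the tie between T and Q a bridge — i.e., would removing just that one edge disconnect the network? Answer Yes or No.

Without the T–Q edge there is no alternate route between T and Q, so the network disconnects. It is a bridge.

Yes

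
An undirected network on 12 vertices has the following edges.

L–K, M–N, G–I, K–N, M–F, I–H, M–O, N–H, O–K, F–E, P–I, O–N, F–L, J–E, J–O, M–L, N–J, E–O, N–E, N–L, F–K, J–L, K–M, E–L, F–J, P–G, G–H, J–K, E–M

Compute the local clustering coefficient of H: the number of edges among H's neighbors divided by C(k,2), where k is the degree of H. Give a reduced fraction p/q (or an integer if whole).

1/3

H's neighbors: G, I, and N (k = 3).
Possible neighbor pairs: C(3,2) = 3. Edges among them: G–I → e = 1.
Clustering(H) = 1/3.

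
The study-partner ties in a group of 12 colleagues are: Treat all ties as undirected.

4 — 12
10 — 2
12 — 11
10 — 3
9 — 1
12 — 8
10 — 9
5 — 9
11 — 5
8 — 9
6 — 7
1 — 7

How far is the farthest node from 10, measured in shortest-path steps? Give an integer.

Distances from 10: 1:2, 2:1, 3:1, 4:4, 5:2, 6:4, 7:3, 8:2, 9:1, 11:3, 12:3.
The largest is 4 (to 4 and 6), so the eccentricity of 10 is 4.

4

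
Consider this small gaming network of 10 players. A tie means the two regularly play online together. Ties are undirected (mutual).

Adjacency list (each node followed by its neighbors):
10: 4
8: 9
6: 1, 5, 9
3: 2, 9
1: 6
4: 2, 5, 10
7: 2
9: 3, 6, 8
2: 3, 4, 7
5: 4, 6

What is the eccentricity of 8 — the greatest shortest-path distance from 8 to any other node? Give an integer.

5

Distances from 8: 1:3, 2:3, 3:2, 4:4, 5:3, 6:2, 7:4, 9:1, 10:5.
The largest is 5 (to 10), so the eccentricity of 8 is 5.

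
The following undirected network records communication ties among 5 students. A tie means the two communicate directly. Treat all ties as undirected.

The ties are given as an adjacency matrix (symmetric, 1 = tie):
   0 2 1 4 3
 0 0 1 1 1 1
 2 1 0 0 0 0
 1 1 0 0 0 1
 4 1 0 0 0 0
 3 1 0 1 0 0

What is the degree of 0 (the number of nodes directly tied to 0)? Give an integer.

4

0 is directly tied to 1, 2, 3, and 4. That is 4 neighbors, so the degree of 0 is 4.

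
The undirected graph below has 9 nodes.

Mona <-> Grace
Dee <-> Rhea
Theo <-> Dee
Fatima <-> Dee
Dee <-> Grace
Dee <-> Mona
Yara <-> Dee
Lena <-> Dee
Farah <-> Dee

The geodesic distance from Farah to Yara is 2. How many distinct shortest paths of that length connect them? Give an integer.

The shortest distance is 2, and the only length-2 path is Farah–Dee–Yara. So there is exactly 1 shortest path.

1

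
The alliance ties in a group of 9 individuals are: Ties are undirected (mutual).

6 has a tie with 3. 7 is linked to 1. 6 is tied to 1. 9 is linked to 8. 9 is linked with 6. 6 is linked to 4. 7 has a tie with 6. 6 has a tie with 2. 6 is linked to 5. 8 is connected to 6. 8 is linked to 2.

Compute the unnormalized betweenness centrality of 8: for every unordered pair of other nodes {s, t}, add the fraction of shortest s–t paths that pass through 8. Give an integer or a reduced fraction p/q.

1/2

Pairs whose geodesics pass through 8 — 2–9: 1/2.
All other pairs contribute 0.
Summing the contributions gives betweenness(8) = 1/2.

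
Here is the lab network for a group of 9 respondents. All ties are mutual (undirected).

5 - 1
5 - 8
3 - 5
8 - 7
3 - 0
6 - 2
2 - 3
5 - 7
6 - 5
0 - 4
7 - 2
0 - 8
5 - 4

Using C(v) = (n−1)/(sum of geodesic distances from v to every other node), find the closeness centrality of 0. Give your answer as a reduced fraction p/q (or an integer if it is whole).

Distances from 0: 1:3, 2:2, 3:1, 4:1, 5:2, 6:3, 7:2, 8:1. Sum = 15.
n = 9, so closeness = 8/15.

8/15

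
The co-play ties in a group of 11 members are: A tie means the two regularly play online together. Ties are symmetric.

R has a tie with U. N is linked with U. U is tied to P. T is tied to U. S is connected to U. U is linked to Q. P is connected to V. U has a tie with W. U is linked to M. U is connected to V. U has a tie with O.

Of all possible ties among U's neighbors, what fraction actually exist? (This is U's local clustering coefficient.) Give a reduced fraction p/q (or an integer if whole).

U's neighbors: M, N, O, P, Q, R, S, T, V, and W (k = 10).
Possible neighbor pairs: C(10,2) = 45. Edges among them: P–V → e = 1.
Clustering(U) = 1/45.

1/45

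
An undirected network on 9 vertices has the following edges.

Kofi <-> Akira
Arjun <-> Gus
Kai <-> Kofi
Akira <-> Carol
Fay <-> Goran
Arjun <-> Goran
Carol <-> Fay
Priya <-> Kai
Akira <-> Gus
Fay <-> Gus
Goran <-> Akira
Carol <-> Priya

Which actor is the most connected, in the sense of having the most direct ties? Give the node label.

Akira

Degrees — Akira:4, Arjun:2, Carol:3, Fay:3, Goran:3, Gus:3, Kai:2, Kofi:2, Priya:2.
The maximum is 4, attained only by Akira.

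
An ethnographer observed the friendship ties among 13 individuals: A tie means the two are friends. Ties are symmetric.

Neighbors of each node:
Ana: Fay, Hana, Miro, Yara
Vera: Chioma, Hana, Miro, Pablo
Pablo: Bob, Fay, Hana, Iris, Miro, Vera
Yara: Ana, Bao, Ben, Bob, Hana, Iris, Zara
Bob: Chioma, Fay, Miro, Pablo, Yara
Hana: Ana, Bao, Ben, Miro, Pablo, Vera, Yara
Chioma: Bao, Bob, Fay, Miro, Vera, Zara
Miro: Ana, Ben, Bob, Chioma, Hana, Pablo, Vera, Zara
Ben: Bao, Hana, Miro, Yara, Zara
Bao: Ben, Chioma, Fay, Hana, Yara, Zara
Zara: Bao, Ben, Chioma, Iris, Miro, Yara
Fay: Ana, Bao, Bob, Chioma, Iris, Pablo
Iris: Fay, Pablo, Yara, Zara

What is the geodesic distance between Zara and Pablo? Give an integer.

2

One shortest route is Zara – Iris – Pablo, which uses 2 edges, and Zara and Pablo are not directly tied, so nothing shorter exists. So d(Zara,Pablo) = 2.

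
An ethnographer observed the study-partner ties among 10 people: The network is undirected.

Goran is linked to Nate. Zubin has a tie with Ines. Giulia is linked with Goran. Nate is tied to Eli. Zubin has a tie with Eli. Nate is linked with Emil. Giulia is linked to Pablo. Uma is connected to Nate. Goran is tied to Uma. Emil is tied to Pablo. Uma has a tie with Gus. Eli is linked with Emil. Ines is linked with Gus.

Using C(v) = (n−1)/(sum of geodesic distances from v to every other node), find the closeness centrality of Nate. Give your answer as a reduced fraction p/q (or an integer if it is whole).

3/5

Distances from Nate: Eli:1, Emil:1, Giulia:2, Goran:1, Gus:2, Ines:3, Pablo:2, Uma:1, Zubin:2. Sum = 15.
n = 10, so closeness = 9/15 = 3/5.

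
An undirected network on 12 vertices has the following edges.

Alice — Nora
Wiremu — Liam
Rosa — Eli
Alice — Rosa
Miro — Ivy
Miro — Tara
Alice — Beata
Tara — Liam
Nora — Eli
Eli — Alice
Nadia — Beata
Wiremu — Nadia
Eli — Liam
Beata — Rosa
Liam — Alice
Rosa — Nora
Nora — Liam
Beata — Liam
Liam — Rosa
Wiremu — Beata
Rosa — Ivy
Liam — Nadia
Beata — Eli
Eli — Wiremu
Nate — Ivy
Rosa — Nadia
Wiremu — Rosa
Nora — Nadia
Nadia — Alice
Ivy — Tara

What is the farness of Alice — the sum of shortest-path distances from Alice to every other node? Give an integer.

Distances from Alice: Beata:1, Eli:1, Ivy:2, Liam:1, Miro:3, Nadia:1, Nate:3, Nora:1, Rosa:1, Tara:2, Wiremu:2.
Sum = 1 + 1 + 2 + 1 + 3 + 1 + 3 + 1 + 1 + 2 + 2 = 18.

18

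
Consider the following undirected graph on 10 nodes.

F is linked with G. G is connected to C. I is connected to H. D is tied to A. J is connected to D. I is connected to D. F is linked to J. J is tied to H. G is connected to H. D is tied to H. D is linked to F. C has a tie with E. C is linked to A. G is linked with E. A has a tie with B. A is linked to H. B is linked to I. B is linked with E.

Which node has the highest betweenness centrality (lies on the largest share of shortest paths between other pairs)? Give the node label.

G

Unnormalized betweenness of each node: A:16/3, B:79/30, C:6/5, D:317/60, E:61/30, F:39/20, G:94/15, H:89/15, I:61/30, J:1/3.
G has the largest value, 94/15, making it the main broker — the node through which the most shortest paths run.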